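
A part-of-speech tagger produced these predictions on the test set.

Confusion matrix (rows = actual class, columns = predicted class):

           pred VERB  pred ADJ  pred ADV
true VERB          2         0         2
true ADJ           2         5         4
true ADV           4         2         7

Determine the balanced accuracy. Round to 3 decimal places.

Balanced accuracy = mean of per-class recall.
  VERB: recall = 2/4 = 0.5000
  ADJ: recall = 5/11 = 0.4545
  ADV: recall = 7/13 = 0.5385
Mean = (0.5000 + 0.4545 + 0.5385) / 3 = 0.498

0.498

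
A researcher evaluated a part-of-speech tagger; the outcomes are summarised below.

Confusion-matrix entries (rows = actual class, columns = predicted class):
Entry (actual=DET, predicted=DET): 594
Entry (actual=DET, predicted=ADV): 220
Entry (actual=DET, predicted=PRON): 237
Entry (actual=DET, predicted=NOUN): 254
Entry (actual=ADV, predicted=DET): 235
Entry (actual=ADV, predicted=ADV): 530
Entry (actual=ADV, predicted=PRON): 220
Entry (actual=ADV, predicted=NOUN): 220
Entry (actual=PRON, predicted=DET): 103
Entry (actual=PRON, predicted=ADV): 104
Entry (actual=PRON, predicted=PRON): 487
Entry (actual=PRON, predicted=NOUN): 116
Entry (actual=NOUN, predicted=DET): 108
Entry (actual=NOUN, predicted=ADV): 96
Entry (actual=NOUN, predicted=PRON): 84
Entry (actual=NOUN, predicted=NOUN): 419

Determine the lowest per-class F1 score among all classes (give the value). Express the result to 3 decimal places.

Per-class F1 score (2·TP/(2·TP+FP+FN)):
  DET: TP=594, FP=235+103+108=446, FN=220+237+254=711 → 1188/2345 = 0.5066
  ADV: TP=530, FP=220+104+96=420, FN=235+220+220=675 → 1060/2155 = 0.4919
  PRON: TP=487, FP=237+220+84=541, FN=103+104+116=323 → 974/1838 = 0.5299
  NOUN: TP=419, FP=254+220+116=590, FN=108+96+84=288 → 838/1716 = 0.4883
Lowest is class 'NOUN' with F1 score = 0.488.

0.488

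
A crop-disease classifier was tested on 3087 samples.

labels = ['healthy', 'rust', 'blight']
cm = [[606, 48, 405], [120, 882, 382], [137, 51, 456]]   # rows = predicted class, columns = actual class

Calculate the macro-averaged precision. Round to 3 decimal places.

Per-class precision (TP/(TP+FP)):
  healthy: TP=606, FP=48+405=453 → 606/1059 = 0.5722
  rust: TP=882, FP=120+382=502 → 882/1384 = 0.6373
  blight: TP=456, FP=137+51=188 → 456/644 = 0.7081
Macro-precision = mean = (0.5722 + 0.6373 + 0.7081) / 3 = 0.639

0.639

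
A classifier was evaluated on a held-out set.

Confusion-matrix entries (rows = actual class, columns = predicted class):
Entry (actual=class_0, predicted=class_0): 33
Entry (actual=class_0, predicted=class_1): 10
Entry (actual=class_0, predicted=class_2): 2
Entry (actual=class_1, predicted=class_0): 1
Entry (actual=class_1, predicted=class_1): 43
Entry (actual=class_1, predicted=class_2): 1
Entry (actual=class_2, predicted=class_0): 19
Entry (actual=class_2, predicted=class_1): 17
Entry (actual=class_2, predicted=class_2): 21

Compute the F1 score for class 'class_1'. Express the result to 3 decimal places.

0.748

Take TP from the diagonal, FP from the rest of the 'class_1' prediction marginal, FN from the rest of the 'class_1' actual marginal.
F1 score = 2·TP/(2·TP+FP+FN).
class_1: TP=43, FP=10+17=27, FN=1+1=2 → 86/115 = 0.7478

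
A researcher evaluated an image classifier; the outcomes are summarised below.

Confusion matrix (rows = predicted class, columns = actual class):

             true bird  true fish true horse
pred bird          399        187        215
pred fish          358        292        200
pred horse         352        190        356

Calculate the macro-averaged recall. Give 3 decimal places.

Per-class recall (TP/(TP+FN)):
  bird: TP=399, FN=358+352=710 → 399/1109 = 0.3598
  fish: TP=292, FN=187+190=377 → 292/669 = 0.4365
  horse: TP=356, FN=215+200=415 → 356/771 = 0.4617
Macro-recall = mean = (0.3598 + 0.4365 + 0.4617) / 3 = 0.419

0.419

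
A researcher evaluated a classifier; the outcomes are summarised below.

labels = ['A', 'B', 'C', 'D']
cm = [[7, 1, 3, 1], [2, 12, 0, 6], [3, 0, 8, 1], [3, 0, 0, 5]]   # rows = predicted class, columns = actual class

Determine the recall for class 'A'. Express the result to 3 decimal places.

Treat 'A' as positive and all other classes as negative.
recall = TP/(TP+FN).
A: TP=7, FN=2+3+3=8 → 7/15 = 0.4667

0.467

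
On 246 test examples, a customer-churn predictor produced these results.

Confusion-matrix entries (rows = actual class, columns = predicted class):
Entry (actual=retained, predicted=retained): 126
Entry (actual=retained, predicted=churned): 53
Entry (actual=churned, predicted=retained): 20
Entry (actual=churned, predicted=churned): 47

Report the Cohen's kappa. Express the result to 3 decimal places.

Observed agreement pₒ = trace/N = 173/246 = 0.7033
Expected agreement pₑ = Σ (rowᵢ·colᵢ)/N² = (179·146 + 67·100)/246² = 0.5426
κ = (pₒ − pₑ)/(1 − pₑ) = (0.7033 − 0.5426)/(1 − 0.5426) = 0.351

0.351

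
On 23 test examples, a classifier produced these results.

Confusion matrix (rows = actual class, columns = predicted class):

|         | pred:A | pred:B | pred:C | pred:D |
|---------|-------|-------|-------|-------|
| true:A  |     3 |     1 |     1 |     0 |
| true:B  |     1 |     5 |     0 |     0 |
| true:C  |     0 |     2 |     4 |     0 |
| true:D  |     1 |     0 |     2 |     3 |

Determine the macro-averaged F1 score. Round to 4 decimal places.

0.6491

Per-class F1 score (2·TP/(2·TP+FP+FN)):
  A: TP=3, FP=1+0+1=2, FN=1+1+0=2 → 6/10 = 0.60000
  B: TP=5, FP=1+2+0=3, FN=1+0+0=1 → 10/14 = 0.71429
  C: TP=4, FP=1+0+2=3, FN=0+2+0=2 → 8/13 = 0.61538
  D: TP=3, FP=0+0+0=0, FN=1+0+2=3 → 6/9 = 0.66667
Macro-F1 score = mean = (0.60000 + 0.71429 + 0.61538 + 0.66667) / 4 = 0.6491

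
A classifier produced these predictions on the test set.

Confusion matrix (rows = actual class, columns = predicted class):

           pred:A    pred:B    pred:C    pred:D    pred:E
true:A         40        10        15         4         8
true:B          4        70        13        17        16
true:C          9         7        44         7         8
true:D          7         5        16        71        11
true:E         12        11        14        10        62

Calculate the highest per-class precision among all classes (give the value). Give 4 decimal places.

0.6796

Per-class precision (TP/(TP+FP)):
  A: TP=40, FP=4+9+7+12=32 → 40/72 = 0.55556
  B: TP=70, FP=10+7+5+11=33 → 70/103 = 0.67961
  C: TP=44, FP=15+13+16+14=58 → 44/102 = 0.43137
  D: TP=71, FP=4+17+7+10=38 → 71/109 = 0.65138
  E: TP=62, FP=8+16+8+11=43 → 62/105 = 0.59048
Highest is class 'B' with precision = 0.6796.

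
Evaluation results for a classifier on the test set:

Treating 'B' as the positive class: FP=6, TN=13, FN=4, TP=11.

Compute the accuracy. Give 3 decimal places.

0.706

Accuracy = (TP+TN)/N = (11+13)/34 = 0.706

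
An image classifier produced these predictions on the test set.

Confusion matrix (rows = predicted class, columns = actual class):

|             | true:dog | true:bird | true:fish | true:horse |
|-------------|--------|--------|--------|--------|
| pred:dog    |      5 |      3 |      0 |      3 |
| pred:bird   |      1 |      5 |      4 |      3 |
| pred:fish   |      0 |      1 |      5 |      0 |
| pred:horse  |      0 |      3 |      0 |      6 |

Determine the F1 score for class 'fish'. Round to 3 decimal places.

Treat 'fish' as positive and all other classes as negative.
F1 score = 2·TP/(2·TP+FP+FN).
fish: TP=5, FP=0+1+0=1, FN=0+4+0=4 → 10/15 = 0.6667

0.667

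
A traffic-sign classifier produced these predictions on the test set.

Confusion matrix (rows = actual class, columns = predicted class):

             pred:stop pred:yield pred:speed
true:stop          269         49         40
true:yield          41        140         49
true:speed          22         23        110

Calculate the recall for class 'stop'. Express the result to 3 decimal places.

0.751

Take TP from the diagonal, FP from the rest of the 'stop' prediction marginal, FN from the rest of the 'stop' actual marginal.
recall = TP/(TP+FN).
stop: TP=269, FN=49+40=89 → 269/358 = 0.7514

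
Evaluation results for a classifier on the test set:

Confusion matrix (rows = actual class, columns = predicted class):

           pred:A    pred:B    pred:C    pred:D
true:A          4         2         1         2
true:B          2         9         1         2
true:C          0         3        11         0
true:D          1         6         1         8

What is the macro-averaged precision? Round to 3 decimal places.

Per-class precision (TP/(TP+FP)):
  A: TP=4, FP=2+0+1=3 → 4/7 = 0.5714
  B: TP=9, FP=2+3+6=11 → 9/20 = 0.4500
  C: TP=11, FP=1+1+1=3 → 11/14 = 0.7857
  D: TP=8, FP=2+2+0=4 → 8/12 = 0.6667
Macro-precision = mean = (0.5714 + 0.4500 + 0.7857 + 0.6667) / 4 = 0.618

0.618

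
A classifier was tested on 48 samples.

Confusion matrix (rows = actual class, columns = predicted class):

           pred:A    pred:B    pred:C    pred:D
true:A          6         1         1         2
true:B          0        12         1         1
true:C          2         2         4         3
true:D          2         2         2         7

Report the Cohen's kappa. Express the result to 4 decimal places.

Observed agreement pₒ = trace/N = 29/48 = 0.60417
Expected agreement pₑ = Σ (rowᵢ·colᵢ)/N² = (10·10 + 14·17 + 11·8 + 13·13)/48² = 0.25825
κ = (pₒ − pₑ)/(1 − pₑ) = (0.60417 − 0.25825)/(1 − 0.25825) = 0.4664

0.4664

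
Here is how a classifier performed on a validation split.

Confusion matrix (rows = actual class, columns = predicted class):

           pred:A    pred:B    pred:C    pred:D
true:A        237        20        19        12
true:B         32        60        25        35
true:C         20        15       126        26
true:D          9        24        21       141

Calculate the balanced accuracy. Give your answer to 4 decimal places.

0.6536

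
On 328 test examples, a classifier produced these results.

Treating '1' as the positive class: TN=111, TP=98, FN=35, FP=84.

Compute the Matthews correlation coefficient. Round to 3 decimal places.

MCC = (TP·TN − FP·FN) / √((TP+FP)(TP+FN)(TN+FP)(TN+FN))
Numerator = 98·111 − 84·35 = 7938
Denominator = √(182·133·195·146) = √689144820 = 26251.5680
MCC = 7938 / 26251.5680 = 0.302

0.302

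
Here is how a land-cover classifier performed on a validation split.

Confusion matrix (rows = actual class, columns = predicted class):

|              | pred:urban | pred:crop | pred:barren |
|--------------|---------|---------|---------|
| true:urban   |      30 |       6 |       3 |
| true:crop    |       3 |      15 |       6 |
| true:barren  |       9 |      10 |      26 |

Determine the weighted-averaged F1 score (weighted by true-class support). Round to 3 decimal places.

0.660

Per-class F1 score (2·TP/(2·TP+FP+FN)):
  urban: TP=30, FP=3+9=12, FN=6+3=9 → 60/81 = 0.7407
  crop: TP=15, FP=6+10=16, FN=3+6=9 → 30/55 = 0.5455
  barren: TP=26, FP=3+6=9, FN=9+10=19 → 52/80 = 0.6500
Weighted-F1 score = Σ (supportᵢ/N)·F1 scoreᵢ with N=108: (39/108)·0.7407 + (24/108)·0.5455 + (45/108)·0.6500 = 0.660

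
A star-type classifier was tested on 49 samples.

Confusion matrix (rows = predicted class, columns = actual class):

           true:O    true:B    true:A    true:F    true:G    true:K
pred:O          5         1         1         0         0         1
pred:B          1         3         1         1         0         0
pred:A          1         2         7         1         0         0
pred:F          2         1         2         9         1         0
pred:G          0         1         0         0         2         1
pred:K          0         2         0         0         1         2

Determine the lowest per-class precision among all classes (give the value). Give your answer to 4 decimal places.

Per-class precision (TP/(TP+FP)):
  O: TP=5, FP=1+1+0+0+1=3 → 5/8 = 0.62500
  B: TP=3, FP=1+1+1+0+0=3 → 3/6 = 0.50000
  A: TP=7, FP=1+2+1+0+0=4 → 7/11 = 0.63636
  F: TP=9, FP=2+1+2+1+0=6 → 9/15 = 0.60000
  G: TP=2, FP=0+1+0+0+1=2 → 2/4 = 0.50000
  K: TP=2, FP=0+2+0+0+1=3 → 2/5 = 0.40000
Lowest is class 'K' with precision = 0.4000.

0.4000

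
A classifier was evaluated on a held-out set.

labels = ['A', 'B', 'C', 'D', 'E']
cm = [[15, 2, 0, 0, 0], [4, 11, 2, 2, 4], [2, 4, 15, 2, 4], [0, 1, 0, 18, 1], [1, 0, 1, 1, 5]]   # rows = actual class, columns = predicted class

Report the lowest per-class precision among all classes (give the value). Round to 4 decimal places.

0.3571

Per-class precision (TP/(TP+FP)):
  A: TP=15, FP=4+2+0+1=7 → 15/22 = 0.68182
  B: TP=11, FP=2+4+1+0=7 → 11/18 = 0.61111
  C: TP=15, FP=0+2+0+1=3 → 15/18 = 0.83333
  D: TP=18, FP=0+2+2+1=5 → 18/23 = 0.78261
  E: TP=5, FP=0+4+4+1=9 → 5/14 = 0.35714
Lowest is class 'E' with precision = 0.3571.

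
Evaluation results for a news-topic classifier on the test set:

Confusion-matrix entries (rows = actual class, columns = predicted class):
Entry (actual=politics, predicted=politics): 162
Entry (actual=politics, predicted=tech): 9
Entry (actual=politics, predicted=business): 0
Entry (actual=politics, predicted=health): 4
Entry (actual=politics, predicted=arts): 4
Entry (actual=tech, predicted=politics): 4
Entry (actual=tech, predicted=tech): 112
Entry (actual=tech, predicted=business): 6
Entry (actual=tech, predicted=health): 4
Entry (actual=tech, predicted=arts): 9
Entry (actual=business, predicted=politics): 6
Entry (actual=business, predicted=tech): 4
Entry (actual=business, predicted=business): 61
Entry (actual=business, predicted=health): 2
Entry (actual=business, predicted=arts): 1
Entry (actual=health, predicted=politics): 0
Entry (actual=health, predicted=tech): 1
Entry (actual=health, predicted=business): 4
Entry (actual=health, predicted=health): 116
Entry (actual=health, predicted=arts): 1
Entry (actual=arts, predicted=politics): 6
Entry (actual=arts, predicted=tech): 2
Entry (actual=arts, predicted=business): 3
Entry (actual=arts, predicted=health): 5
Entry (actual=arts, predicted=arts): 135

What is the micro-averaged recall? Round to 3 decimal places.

Micro-averaging pools counts across classes: ΣTP=586, ΣFP=75, ΣFN=75.
Micro-recall = TP/(TP+FN) on pooled counts = 0.887 (equals overall accuracy in single-label multiclass).

0.887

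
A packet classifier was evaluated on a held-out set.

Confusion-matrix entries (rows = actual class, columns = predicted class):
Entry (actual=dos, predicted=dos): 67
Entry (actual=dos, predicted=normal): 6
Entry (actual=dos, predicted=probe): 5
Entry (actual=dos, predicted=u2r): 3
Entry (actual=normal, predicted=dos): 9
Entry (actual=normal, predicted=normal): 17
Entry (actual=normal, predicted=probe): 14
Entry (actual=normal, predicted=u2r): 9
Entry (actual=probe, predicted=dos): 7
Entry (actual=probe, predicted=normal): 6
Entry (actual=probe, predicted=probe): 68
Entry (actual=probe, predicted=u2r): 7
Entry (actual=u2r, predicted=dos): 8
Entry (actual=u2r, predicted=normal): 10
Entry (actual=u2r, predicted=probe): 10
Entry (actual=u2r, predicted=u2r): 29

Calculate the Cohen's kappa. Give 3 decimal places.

0.531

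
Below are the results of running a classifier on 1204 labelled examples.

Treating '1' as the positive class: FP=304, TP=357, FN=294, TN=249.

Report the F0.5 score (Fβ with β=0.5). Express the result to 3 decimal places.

0.542

Fβ = (1+β²)·TP / ((1+β²)·TP + β²·FN + FP), with β²=1/4
= 1.25·357 / (1.25·357 + 0.25·294 + 304) = 0.542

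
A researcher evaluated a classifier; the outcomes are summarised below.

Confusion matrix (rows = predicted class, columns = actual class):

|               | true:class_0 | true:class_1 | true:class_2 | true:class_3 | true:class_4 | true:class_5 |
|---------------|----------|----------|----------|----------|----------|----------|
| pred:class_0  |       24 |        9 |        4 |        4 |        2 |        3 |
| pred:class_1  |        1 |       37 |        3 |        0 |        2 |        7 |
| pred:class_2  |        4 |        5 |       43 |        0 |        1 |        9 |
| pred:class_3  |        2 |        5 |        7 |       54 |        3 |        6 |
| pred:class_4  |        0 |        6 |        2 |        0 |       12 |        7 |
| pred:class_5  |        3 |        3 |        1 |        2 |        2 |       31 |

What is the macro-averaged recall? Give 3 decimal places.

0.655

Per-class recall (TP/(TP+FN)):
  class_0: TP=24, FN=1+4+2+0+3=10 → 24/34 = 0.7059
  class_1: TP=37, FN=9+5+5+6+3=28 → 37/65 = 0.5692
  class_2: TP=43, FN=4+3+7+2+1=17 → 43/60 = 0.7167
  class_3: TP=54, FN=4+0+0+0+2=6 → 54/60 = 0.9000
  class_4: TP=12, FN=2+2+1+3+2=10 → 12/22 = 0.5455
  class_5: TP=31, FN=3+7+9+6+7=32 → 31/63 = 0.4921
Macro-recall = mean = (0.7059 + 0.5692 + 0.7167 + 0.9000 + 0.5455 + 0.4921) / 6 = 0.655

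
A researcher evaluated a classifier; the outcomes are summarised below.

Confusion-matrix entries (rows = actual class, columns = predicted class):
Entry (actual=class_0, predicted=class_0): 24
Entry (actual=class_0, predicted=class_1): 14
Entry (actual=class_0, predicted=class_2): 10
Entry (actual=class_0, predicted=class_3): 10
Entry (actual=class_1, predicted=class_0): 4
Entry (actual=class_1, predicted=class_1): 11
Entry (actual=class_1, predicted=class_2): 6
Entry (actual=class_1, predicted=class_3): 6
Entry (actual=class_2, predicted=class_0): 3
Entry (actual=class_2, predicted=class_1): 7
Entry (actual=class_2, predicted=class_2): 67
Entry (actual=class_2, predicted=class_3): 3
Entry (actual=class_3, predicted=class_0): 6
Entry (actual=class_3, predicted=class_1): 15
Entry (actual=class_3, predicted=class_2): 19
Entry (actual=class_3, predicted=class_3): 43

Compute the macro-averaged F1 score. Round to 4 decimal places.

Per-class F1 score (2·TP/(2·TP+FP+FN)):
  class_0: TP=24, FP=4+3+6=13, FN=14+10+10=34 → 48/95 = 0.50526
  class_1: TP=11, FP=14+7+15=36, FN=4+6+6=16 → 22/74 = 0.29730
  class_2: TP=67, FP=10+6+19=35, FN=3+7+3=13 → 134/182 = 0.73626
  class_3: TP=43, FP=10+6+3=19, FN=6+15+19=40 → 86/145 = 0.59310
Macro-F1 score = mean = (0.50526 + 0.29730 + 0.73626 + 0.59310) / 4 = 0.5330

0.5330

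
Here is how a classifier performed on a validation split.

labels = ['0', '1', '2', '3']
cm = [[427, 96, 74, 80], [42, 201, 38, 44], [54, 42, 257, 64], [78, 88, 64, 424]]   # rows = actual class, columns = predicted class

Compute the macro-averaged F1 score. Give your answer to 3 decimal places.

0.619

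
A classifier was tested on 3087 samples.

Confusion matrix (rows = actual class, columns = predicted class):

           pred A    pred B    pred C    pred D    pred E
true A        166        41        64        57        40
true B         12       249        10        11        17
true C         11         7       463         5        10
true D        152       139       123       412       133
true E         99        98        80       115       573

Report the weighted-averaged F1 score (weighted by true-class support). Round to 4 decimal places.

0.5976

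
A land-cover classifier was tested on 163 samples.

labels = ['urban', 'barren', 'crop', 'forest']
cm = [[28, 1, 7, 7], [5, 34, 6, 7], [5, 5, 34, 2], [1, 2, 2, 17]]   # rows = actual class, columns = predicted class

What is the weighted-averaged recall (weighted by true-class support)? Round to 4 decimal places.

Per-class recall (TP/(TP+FN)):
  urban: TP=28, FN=1+7+7=15 → 28/43 = 0.65116
  barren: TP=34, FN=5+6+7=18 → 34/52 = 0.65385
  crop: TP=34, FN=5+5+2=12 → 34/46 = 0.73913
  forest: TP=17, FN=1+2+2=5 → 17/22 = 0.77273
Weighted-recall = Σ (supportᵢ/N)·recallᵢ with N=163: (43/163)·0.65116 + (52/163)·0.65385 + (46/163)·0.73913 + (22/163)·0.77273 = 0.6933

0.6933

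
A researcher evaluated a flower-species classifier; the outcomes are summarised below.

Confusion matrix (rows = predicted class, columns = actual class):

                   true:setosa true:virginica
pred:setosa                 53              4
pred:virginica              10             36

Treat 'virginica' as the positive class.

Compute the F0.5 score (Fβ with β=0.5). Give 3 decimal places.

Fβ = (1+β²)·TP / ((1+β²)·TP + β²·FN + FP), with β²=1/4
= 1.25·36 / (1.25·36 + 0.25·4 + 10) = 0.804

0.804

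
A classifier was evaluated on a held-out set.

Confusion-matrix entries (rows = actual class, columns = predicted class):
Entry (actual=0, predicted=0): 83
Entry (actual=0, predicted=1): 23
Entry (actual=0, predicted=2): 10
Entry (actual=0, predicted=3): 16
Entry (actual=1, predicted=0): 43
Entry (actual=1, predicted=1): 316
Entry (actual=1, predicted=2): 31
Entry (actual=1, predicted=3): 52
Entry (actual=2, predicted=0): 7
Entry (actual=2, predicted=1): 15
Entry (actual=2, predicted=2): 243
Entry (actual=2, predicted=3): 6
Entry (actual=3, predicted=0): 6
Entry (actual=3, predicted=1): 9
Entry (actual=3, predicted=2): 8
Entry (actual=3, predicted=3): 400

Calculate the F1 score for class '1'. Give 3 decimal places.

One-vs-rest for '1': TP = diagonal; FP = other classes predicted '1'; FN = '1' predicted as other.
F1 score = 2·TP/(2·TP+FP+FN).
1: TP=316, FP=23+15+9=47, FN=43+31+52=126 → 632/805 = 0.7851

0.785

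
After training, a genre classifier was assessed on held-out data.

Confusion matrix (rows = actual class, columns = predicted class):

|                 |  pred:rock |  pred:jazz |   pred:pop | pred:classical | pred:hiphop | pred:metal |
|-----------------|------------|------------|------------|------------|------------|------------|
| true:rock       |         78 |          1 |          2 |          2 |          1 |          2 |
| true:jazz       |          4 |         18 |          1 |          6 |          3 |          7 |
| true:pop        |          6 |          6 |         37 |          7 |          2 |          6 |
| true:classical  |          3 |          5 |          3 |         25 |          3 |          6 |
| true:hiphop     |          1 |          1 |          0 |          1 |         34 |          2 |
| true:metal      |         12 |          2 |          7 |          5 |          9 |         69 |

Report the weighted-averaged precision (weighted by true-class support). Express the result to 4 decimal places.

0.6925

Per-class precision (TP/(TP+FP)):
  rock: TP=78, FP=4+6+3+1+12=26 → 78/104 = 0.75000
  jazz: TP=18, FP=1+6+5+1+2=15 → 18/33 = 0.54545
  pop: TP=37, FP=2+1+3+0+7=13 → 37/50 = 0.74000
  classical: TP=25, FP=2+6+7+1+5=21 → 25/46 = 0.54348
  hiphop: TP=34, FP=1+3+2+3+9=18 → 34/52 = 0.65385
  metal: TP=69, FP=2+7+6+6+2=23 → 69/92 = 0.75000
Weighted-precision = Σ (supportᵢ/N)·precisionᵢ with N=377: (86/377)·0.75000 + (39/377)·0.54545 + (64/377)·0.74000 + (45/377)·0.54348 + (39/377)·0.65385 + (104/377)·0.75000 = 0.6925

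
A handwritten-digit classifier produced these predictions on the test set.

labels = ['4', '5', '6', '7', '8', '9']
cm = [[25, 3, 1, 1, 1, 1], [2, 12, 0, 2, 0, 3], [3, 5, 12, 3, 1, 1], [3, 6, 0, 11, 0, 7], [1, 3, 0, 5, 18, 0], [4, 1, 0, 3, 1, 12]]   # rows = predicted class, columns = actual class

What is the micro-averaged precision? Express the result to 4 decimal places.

0.5960

Micro-averaging pools counts across classes: ΣTP=90, ΣFP=61, ΣFN=61.
Micro-precision = TP/(TP+FP) on pooled counts = 0.5960 (equals overall accuracy in single-label multiclass).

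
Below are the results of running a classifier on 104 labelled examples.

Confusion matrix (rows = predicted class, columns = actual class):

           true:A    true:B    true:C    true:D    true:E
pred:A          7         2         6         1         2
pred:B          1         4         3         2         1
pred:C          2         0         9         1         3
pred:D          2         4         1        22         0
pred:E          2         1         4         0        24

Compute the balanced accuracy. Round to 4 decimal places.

0.5802

Balanced accuracy = mean of per-class recall.
  A: recall = 7/14 = 0.50000
  B: recall = 4/11 = 0.36364
  C: recall = 9/23 = 0.39130
  D: recall = 22/26 = 0.84615
  E: recall = 24/30 = 0.80000
Mean = (0.50000 + 0.36364 + 0.39130 + 0.84615 + 0.80000) / 5 = 0.5802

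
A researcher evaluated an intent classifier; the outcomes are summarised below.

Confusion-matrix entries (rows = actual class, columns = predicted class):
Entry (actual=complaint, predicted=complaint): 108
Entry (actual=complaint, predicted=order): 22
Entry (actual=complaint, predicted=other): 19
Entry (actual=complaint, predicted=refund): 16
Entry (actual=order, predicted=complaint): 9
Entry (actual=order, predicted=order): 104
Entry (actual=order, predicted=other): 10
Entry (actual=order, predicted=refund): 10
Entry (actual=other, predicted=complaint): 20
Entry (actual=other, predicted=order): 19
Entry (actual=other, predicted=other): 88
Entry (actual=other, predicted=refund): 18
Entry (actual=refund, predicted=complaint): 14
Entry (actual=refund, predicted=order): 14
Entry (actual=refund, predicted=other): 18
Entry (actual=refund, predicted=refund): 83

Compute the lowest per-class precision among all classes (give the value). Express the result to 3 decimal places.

0.652

Per-class precision (TP/(TP+FP)):
  complaint: TP=108, FP=9+20+14=43 → 108/151 = 0.7152
  order: TP=104, FP=22+19+14=55 → 104/159 = 0.6541
  other: TP=88, FP=19+10+18=47 → 88/135 = 0.6519
  refund: TP=83, FP=16+10+18=44 → 83/127 = 0.6535
Lowest is class 'other' with precision = 0.652.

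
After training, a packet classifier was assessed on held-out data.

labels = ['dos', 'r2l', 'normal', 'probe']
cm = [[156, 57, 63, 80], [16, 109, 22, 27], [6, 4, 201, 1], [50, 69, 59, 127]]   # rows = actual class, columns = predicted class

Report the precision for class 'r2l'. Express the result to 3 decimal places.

0.456

Take TP from the diagonal, FP from the rest of the 'r2l' prediction marginal, FN from the rest of the 'r2l' actual marginal.
precision = TP/(TP+FP).
r2l: TP=109, FP=57+4+69=130 → 109/239 = 0.4561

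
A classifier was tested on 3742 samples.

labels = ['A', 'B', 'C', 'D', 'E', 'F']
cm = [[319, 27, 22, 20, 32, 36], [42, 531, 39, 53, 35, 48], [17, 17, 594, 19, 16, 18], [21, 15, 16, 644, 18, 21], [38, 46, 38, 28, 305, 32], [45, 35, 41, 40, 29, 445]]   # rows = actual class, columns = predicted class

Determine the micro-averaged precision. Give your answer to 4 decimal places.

0.7584

Micro-averaging pools counts across classes: ΣTP=2838, ΣFP=904, ΣFN=904.
Micro-precision = TP/(TP+FP) on pooled counts = 0.7584 (equals overall accuracy in single-label multiclass).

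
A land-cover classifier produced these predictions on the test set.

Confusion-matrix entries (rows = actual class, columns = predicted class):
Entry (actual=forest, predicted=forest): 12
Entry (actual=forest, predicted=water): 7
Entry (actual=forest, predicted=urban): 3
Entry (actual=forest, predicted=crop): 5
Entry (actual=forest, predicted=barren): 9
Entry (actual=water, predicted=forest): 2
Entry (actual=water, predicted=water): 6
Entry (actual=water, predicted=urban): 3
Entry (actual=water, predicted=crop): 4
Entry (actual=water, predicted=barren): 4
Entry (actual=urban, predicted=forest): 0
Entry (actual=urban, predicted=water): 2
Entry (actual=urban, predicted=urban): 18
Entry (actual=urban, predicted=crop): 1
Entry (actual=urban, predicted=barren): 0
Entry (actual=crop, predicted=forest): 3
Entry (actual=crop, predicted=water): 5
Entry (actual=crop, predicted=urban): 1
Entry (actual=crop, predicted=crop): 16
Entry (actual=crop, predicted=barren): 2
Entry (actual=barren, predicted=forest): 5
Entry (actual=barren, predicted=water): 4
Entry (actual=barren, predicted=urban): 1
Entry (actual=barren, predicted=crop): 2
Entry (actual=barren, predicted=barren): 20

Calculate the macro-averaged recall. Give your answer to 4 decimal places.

Per-class recall (TP/(TP+FN)):
  forest: TP=12, FN=7+3+5+9=24 → 12/36 = 0.33333
  water: TP=6, FN=2+3+4+4=13 → 6/19 = 0.31579
  urban: TP=18, FN=0+2+1+0=3 → 18/21 = 0.85714
  crop: TP=16, FN=3+5+1+2=11 → 16/27 = 0.59259
  barren: TP=20, FN=5+4+1+2=12 → 20/32 = 0.62500
Macro-recall = mean = (0.33333 + 0.31579 + 0.85714 + 0.59259 + 0.62500) / 5 = 0.5448

0.5448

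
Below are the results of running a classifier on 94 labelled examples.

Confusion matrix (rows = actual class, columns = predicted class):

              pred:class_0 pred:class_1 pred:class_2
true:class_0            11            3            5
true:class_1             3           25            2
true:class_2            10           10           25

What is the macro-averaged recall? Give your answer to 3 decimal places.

Per-class recall (TP/(TP+FN)):
  class_0: TP=11, FN=3+5=8 → 11/19 = 0.5789
  class_1: TP=25, FN=3+2=5 → 25/30 = 0.8333
  class_2: TP=25, FN=10+10=20 → 25/45 = 0.5556
Macro-recall = mean = (0.5789 + 0.8333 + 0.5556) / 3 = 0.656

0.656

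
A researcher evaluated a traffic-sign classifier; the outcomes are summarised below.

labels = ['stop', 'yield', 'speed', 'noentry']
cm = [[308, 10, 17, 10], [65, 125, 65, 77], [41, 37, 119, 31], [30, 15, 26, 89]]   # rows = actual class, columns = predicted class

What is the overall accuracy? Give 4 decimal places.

Accuracy = trace / total = (308+125+119+89=641) / 1065 = 641/1065 = 0.6019

0.6019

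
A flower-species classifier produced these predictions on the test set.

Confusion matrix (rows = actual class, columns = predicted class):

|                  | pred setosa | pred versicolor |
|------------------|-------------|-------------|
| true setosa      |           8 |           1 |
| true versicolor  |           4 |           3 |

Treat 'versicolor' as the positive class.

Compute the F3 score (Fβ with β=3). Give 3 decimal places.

0.448

Fβ = (1+β²)·TP / ((1+β²)·TP + β²·FN + FP), with β²=9
= 10·3 / (10·3 + 9·4 + 1) = 0.448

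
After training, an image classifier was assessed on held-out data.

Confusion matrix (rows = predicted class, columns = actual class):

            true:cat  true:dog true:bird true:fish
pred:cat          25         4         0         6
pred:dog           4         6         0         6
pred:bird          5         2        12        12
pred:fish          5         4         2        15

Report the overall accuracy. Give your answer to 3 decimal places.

0.537

Accuracy = trace / total = (25+6+12+15=58) / 108 = 58/108 = 0.537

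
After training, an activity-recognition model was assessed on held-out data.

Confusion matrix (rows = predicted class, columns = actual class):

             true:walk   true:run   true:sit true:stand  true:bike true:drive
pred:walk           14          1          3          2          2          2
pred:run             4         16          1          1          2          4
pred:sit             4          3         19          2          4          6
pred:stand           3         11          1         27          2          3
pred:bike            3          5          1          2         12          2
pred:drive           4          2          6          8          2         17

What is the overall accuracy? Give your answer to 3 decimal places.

Accuracy = trace / total = (14+16+19+27+12+17=105) / 201 = 105/201 = 0.522

0.522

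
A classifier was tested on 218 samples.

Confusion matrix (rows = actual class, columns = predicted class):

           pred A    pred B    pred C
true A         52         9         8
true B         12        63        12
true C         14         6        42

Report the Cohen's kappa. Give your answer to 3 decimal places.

Observed agreement pₒ = trace/N = 157/218 = 0.7202
Expected agreement pₑ = Σ (rowᵢ·colᵢ)/N² = (69·78 + 87·78 + 62·62)/218² = 0.3369
κ = (pₒ − pₑ)/(1 − pₑ) = (0.7202 − 0.3369)/(1 − 0.3369) = 0.578

0.578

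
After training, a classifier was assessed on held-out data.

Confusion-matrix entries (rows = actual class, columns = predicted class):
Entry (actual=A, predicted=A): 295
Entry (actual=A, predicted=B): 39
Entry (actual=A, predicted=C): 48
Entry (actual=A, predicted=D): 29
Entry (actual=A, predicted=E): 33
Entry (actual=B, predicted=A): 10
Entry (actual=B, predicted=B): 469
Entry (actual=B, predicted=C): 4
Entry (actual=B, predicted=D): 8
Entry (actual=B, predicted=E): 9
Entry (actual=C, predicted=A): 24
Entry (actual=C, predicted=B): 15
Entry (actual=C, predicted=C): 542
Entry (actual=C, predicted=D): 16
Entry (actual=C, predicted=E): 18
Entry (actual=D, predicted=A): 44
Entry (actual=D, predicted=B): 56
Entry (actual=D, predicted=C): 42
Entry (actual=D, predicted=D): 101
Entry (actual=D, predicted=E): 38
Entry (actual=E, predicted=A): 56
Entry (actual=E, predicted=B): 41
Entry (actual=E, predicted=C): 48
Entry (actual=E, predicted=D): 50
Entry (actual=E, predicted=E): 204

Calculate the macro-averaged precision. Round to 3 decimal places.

Per-class precision (TP/(TP+FP)):
  A: TP=295, FP=10+24+44+56=134 → 295/429 = 0.6876
  B: TP=469, FP=39+15+56+41=151 → 469/620 = 0.7565
  C: TP=542, FP=48+4+42+48=142 → 542/684 = 0.7924
  D: TP=101, FP=29+8+16+50=103 → 101/204 = 0.4951
  E: TP=204, FP=33+9+18+38=98 → 204/302 = 0.6755
Macro-precision = mean = (0.6876 + 0.7565 + 0.7924 + 0.4951 + 0.6755) / 5 = 0.681

0.681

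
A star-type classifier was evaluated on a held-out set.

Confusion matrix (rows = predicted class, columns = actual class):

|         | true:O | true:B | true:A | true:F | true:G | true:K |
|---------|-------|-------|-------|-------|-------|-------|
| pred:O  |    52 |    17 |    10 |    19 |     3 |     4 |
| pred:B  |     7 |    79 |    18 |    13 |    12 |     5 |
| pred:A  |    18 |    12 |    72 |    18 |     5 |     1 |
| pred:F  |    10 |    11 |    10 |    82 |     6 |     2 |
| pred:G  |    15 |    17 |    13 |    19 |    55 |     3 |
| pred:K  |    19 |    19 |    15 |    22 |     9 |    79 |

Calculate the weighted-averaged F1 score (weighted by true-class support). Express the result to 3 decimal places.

Per-class F1 score (2·TP/(2·TP+FP+FN)):
  O: TP=52, FP=17+10+19+3+4=53, FN=7+18+10+15+19=69 → 104/226 = 0.4602
  B: TP=79, FP=7+18+13+12+5=55, FN=17+12+11+17+19=76 → 158/289 = 0.5467
  A: TP=72, FP=18+12+18+5+1=54, FN=10+18+10+13+15=66 → 144/264 = 0.5455
  F: TP=82, FP=10+11+10+6+2=39, FN=19+13+18+19+22=91 → 164/294 = 0.5578
  G: TP=55, FP=15+17+13+19+3=67, FN=3+12+5+6+9=35 → 110/212 = 0.5189
  K: TP=79, FP=19+19+15+22+9=84, FN=4+5+1+2+3=15 → 158/257 = 0.6148
Weighted-F1 score = Σ (supportᵢ/N)·F1 scoreᵢ with N=771: (121/771)·0.4602 + (155/771)·0.5467 + (138/771)·0.5455 + (173/771)·0.5578 + (90/771)·0.5189 + (94/771)·0.6148 = 0.540

0.540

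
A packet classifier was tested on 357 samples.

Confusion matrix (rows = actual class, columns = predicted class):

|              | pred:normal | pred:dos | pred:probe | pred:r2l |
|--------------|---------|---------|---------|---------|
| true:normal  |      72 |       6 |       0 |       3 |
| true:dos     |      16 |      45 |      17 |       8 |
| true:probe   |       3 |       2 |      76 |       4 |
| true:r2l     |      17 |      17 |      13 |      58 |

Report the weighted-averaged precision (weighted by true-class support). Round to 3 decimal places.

0.711

Per-class precision (TP/(TP+FP)):
  normal: TP=72, FP=16+3+17=36 → 72/108 = 0.6667
  dos: TP=45, FP=6+2+17=25 → 45/70 = 0.6429
  probe: TP=76, FP=0+17+13=30 → 76/106 = 0.7170
  r2l: TP=58, FP=3+8+4=15 → 58/73 = 0.7945
Weighted-precision = Σ (supportᵢ/N)·precisionᵢ with N=357: (81/357)·0.6667 + (86/357)·0.6429 + (85/357)·0.7170 + (105/357)·0.7945 = 0.711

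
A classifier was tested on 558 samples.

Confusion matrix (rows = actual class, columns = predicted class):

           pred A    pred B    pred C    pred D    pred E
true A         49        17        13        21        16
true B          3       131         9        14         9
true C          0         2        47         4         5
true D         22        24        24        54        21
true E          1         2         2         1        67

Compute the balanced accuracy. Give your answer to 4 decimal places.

Balanced accuracy = mean of per-class recall.
  A: recall = 49/116 = 0.42241
  B: recall = 131/166 = 0.78916
  C: recall = 47/58 = 0.81034
  D: recall = 54/145 = 0.37241
  E: recall = 67/73 = 0.91781
Mean = (0.42241 + 0.78916 + 0.81034 + 0.37241 + 0.91781) / 5 = 0.6624

0.6624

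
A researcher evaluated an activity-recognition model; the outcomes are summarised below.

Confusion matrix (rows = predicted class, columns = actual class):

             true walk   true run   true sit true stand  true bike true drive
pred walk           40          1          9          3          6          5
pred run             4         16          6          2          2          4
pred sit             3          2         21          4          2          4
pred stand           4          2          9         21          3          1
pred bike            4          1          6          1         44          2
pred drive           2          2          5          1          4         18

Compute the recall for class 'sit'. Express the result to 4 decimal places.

0.3750

recall = TP/(TP+FN).
sit: TP=21, FN=9+6+9+6+5=35 → 21/56 = 0.37500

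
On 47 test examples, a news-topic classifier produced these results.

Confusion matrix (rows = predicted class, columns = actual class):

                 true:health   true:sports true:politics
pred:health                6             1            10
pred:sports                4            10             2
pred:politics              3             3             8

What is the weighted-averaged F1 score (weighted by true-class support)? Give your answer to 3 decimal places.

0.509

Per-class F1 score (2·TP/(2·TP+FP+FN)):
  health: TP=6, FP=1+10=11, FN=4+3=7 → 12/30 = 0.4000
  sports: TP=10, FP=4+2=6, FN=1+3=4 → 20/30 = 0.6667
  politics: TP=8, FP=3+3=6, FN=10+2=12 → 16/34 = 0.4706
Weighted-F1 score = Σ (supportᵢ/N)·F1 scoreᵢ with N=47: (13/47)·0.4000 + (14/47)·0.6667 + (20/47)·0.4706 = 0.509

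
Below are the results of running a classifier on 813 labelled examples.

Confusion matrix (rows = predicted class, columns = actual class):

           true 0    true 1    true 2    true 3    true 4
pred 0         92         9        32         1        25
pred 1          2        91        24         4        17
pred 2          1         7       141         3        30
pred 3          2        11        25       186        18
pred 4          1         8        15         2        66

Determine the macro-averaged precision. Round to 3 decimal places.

Per-class precision (TP/(TP+FP)):
  0: TP=92, FP=9+32+1+25=67 → 92/159 = 0.5786
  1: TP=91, FP=2+24+4+17=47 → 91/138 = 0.6594
  2: TP=141, FP=1+7+3+30=41 → 141/182 = 0.7747
  3: TP=186, FP=2+11+25+18=56 → 186/242 = 0.7686
  4: TP=66, FP=1+8+15+2=26 → 66/92 = 0.7174
Macro-precision = mean = (0.5786 + 0.6594 + 0.7747 + 0.7686 + 0.7174) / 5 = 0.700

0.700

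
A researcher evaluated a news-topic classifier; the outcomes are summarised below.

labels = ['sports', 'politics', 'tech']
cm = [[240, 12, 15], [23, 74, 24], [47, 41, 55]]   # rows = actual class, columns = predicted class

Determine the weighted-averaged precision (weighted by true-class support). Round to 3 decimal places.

Per-class precision (TP/(TP+FP)):
  sports: TP=240, FP=23+47=70 → 240/310 = 0.7742
  politics: TP=74, FP=12+41=53 → 74/127 = 0.5827
  tech: TP=55, FP=15+24=39 → 55/94 = 0.5851
Weighted-precision = Σ (supportᵢ/N)·precisionᵢ with N=531: (267/531)·0.7742 + (121/531)·0.5827 + (143/531)·0.5851 = 0.680

0.680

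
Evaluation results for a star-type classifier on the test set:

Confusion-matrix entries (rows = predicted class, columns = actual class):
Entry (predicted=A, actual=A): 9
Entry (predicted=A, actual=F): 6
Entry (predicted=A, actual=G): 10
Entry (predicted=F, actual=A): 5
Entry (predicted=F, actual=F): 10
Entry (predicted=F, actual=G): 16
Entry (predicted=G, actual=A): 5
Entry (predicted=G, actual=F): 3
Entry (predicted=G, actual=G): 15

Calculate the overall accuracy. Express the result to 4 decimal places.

0.4304

Accuracy = trace / total = (9+10+15=34) / 79 = 34/79 = 0.4304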